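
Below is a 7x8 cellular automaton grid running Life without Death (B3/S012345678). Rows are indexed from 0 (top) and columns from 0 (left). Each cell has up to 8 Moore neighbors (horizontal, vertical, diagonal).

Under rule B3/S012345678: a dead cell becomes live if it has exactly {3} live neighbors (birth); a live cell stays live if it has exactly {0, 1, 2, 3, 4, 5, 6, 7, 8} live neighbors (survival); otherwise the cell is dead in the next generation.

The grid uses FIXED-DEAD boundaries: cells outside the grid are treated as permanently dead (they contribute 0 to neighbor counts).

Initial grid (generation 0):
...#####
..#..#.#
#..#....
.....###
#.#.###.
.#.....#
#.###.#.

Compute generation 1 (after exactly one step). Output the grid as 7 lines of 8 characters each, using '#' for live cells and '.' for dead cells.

Simulating step by step:
Generation 0 (given above): 25 live cells
Generation 1: 33 live cells
(generation 1 grid is the final answer)

Answer: ...#####
..#..#.#
#..###.#
.#.#.###
###.###.
##.....#
#####.#.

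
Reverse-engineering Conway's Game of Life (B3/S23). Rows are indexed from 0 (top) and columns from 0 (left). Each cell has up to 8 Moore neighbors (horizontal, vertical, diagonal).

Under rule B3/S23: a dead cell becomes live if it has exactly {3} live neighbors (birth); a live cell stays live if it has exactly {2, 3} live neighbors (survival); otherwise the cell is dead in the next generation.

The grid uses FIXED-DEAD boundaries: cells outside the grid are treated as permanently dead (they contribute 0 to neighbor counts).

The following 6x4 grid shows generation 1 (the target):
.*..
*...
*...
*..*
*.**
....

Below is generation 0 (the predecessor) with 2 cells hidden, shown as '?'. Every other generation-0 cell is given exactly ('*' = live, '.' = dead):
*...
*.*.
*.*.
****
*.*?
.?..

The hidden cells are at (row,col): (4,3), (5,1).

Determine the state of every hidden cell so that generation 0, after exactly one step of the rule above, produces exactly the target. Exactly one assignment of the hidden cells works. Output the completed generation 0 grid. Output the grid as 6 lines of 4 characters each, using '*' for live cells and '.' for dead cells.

Hidden generation-0 cells (in order): (4,3), (5,1).
A hidden cell only influences target cells in its own 3x3 neighborhood. Try each of the 2^2 = 4 assignments, step the completed generation 0 forward once under B3/S23, and compare with the target:
  (4,3)=. (5,1)=. -> step reproduces the target at every cell -> ACCEPT
  (4,3)=. (5,1)=* -> step gives (4,2)='.' but target has '*' -> reject
  (4,3)=* (5,1)=. -> step gives (3,3)='.' but target has '*' -> reject
  (4,3)=* (5,1)=* -> step gives (3,3)='.' but target has '*' -> reject
Unique solution: (4,3)=dead, (5,1)=dead.
Check: live-neighbor counts of every cell in the completed generation 0:
1311
2512
3744
3643
2533
1211
Applying B3/S23 to generation 0 with these counts gives:
.*..
*...
*...
*..*
*.**
....
which matches the target exactly.

Answer: *...
*.*.
*.*.
****
*.*.
....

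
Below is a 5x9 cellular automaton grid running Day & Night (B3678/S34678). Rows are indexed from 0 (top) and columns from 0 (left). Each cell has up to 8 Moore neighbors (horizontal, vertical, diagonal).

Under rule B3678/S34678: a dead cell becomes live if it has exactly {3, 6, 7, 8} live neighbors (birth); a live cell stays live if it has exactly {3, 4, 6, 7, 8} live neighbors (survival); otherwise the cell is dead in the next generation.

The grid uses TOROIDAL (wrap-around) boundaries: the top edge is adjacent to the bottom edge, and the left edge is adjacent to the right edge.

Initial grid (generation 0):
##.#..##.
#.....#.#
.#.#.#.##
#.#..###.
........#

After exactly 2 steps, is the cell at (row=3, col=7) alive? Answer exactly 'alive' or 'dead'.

Simulating step by step:
Generation 0 (given above): 19 live cells
Generation 1: 19 live cells
#......#.
....####.
.##.###..
##..#.##.
..#..#..#
Generation 2: 21 live cells
....#..#.
.#.##..##
##..###.#
##..#####
........#

Cell (3,7) at generation 2: 1 -> alive

Answer: alive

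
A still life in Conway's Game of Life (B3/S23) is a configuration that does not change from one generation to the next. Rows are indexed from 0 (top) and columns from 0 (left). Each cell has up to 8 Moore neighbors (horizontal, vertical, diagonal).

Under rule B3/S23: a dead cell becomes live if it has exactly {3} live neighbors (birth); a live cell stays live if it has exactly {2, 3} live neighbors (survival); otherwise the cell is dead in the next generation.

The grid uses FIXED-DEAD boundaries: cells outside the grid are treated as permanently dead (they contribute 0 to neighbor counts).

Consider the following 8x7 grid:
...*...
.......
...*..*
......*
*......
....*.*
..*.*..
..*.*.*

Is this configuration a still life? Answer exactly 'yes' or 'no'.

Compute generation 1 and compare to generation 0 (given above):
Generation 1:
.......
.......
.......
.......
.....*.
...*.*.
....*..
.....*.
Cell (0,3) differs: gen0=1 vs gen1=0 -> NOT a still life.

Answer: no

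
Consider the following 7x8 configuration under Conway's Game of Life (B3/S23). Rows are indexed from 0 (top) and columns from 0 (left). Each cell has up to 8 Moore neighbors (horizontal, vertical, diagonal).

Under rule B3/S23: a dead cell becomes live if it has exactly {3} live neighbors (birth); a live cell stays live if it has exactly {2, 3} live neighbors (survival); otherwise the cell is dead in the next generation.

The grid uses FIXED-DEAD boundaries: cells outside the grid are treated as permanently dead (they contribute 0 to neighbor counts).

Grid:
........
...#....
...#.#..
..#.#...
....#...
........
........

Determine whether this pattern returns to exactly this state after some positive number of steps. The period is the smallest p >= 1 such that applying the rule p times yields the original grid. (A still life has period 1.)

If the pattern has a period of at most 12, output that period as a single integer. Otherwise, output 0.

Answer: 2

Derivation:
Simulating and comparing each generation to the original:
Gen 0 (original, given above): 6 live cells
Gen 1: 6 live cells, differs from original
Gen 2: 6 live cells, MATCHES original -> period = 2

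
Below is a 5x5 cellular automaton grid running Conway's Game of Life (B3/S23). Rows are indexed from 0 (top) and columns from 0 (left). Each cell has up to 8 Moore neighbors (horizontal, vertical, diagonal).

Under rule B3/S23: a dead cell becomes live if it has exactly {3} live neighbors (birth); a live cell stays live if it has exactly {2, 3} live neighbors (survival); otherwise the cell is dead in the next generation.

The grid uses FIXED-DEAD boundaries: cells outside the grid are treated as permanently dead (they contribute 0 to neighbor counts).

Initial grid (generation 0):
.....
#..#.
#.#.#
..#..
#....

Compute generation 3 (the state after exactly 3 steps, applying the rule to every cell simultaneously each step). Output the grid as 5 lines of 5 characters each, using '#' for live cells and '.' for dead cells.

Answer: .....
..##.
..##.
.....
.....

Derivation:
Simulating step by step:
Generation 0 (given above): 7 live cells
Generation 1: 4 live cells
.....
.#.#.
..#..
...#.
.....
Generation 2: 3 live cells
.....
..#..
..##.
.....
.....
Generation 3: 4 live cells
(generation 3 grid is the final answer)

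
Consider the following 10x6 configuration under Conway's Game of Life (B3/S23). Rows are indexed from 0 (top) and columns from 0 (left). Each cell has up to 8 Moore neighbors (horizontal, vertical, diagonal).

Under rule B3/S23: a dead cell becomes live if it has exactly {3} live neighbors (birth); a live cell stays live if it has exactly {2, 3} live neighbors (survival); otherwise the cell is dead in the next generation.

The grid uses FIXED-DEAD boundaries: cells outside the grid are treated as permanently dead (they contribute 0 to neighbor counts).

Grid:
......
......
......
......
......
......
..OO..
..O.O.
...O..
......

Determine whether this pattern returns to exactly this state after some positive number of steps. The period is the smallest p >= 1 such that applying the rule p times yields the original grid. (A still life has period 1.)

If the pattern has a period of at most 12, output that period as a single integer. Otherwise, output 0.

Simulating and comparing each generation to the original:
Gen 0 (original, given above): 5 live cells
Gen 1: 5 live cells, MATCHES original -> period = 1

Answer: 1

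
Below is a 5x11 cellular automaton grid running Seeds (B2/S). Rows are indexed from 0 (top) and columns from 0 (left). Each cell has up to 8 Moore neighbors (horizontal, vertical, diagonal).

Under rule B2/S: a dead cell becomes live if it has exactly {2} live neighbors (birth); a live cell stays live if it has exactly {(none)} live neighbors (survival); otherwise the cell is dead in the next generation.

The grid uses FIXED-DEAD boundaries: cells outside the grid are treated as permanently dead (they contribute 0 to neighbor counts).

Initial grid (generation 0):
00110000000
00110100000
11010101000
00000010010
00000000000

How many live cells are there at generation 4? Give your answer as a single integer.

Answer: 11

Derivation:
Simulating step by step:
Generation 0 (given above): 12 live cells
Generation 1: 10 live cells
01000000000
10000000000
00000000100
11101101100
00000000000
Generation 2: 19 live cells
10000000000
01000000000
00111110010
00010010010
10111111100
Generation 3: 10 live cells
01000000000
10000010000
01000001101
00000000001
01000000010
Generation 4: 11 live cells
10000000000
00100000110
10000010000
11100001000
00000000001
Population at generation 4: 11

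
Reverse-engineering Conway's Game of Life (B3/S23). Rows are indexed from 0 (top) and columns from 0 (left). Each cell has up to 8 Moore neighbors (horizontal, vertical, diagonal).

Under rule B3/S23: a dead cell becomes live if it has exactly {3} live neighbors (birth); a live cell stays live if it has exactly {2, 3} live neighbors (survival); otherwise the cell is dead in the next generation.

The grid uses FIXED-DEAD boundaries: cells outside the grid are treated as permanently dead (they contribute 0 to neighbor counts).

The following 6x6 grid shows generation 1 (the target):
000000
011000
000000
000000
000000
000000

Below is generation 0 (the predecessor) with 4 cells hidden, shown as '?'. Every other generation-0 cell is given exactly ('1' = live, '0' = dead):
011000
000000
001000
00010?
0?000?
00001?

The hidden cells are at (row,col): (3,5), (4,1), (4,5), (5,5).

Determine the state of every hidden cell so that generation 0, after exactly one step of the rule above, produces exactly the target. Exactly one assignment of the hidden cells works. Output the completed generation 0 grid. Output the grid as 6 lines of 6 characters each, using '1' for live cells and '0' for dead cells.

Answer: 011000
000000
001000
000100
000000
000010

Derivation:
Hidden generation-0 cells (in order): (3,5), (4,1), (4,5), (5,5).
A hidden cell only influences target cells in its own 3x3 neighborhood. Try each of the 2^4 = 16 assignments, step the completed generation 0 forward once under B3/S23, and compare with the target:
  (3,5)=0 (4,1)=0 (4,5)=0 (5,5)=0 -> step reproduces the target at every cell -> ACCEPT
  (3,5)=0 (4,1)=0 (4,5)=0 (5,5)=1 -> step gives (4,4)='1' but target has '0' -> reject
  (3,5)=0 (4,1)=0 (4,5)=1 (5,5)=0 -> step gives (4,4)='1' but target has '0' -> reject
  (3,5)=0 (4,1)=0 (4,5)=1 (5,5)=1 -> step gives (4,5)='1' but target has '0' -> reject
  (3,5)=0 (4,1)=1 (4,5)=0 (5,5)=0 -> step gives (3,2)='1' but target has '0' -> reject
  (3,5)=0 (4,1)=1 (4,5)=0 (5,5)=1 -> step gives (3,2)='1' but target has '0' -> reject
  (3,5)=0 (4,1)=1 (4,5)=1 (5,5)=0 -> step gives (3,2)='1' but target has '0' -> reject
  (3,5)=0 (4,1)=1 (4,5)=1 (5,5)=1 -> step gives (3,2)='1' but target has '0' -> reject
  (3,5)=1 (4,1)=0 (4,5)=0 (5,5)=0 -> step gives (4,4)='1' but target has '0' -> reject
  (3,5)=1 (4,1)=0 (4,5)=0 (5,5)=1 -> step gives (4,5)='1' but target has '0' -> reject
  (3,5)=1 (4,1)=0 (4,5)=1 (5,5)=0 -> step gives (3,4)='1' but target has '0' -> reject
  (3,5)=1 (4,1)=0 (4,5)=1 (5,5)=1 -> step gives (3,4)='1' but target has '0' -> reject
  (3,5)=1 (4,1)=1 (4,5)=0 (5,5)=0 -> step gives (3,2)='1' but target has '0' -> reject
  (3,5)=1 (4,1)=1 (4,5)=0 (5,5)=1 -> step gives (3,2)='1' but target has '0' -> reject
  (3,5)=1 (4,1)=1 (4,5)=1 (5,5)=0 -> step gives (3,2)='1' but target has '0' -> reject
  (3,5)=1 (4,1)=1 (4,5)=1 (5,5)=1 -> step gives (3,2)='1' but target has '0' -> reject
Unique solution: (3,5)=dead, (4,1)=dead, (4,5)=dead, (5,5)=dead.
Check: live-neighbor counts of every cell in the completed generation 0:
111100
133200
011210
012110
001221
000101
Applying B3/S23 to generation 0 with these counts gives:
000000
011000
000000
000000
000000
000000
which matches the target exactly.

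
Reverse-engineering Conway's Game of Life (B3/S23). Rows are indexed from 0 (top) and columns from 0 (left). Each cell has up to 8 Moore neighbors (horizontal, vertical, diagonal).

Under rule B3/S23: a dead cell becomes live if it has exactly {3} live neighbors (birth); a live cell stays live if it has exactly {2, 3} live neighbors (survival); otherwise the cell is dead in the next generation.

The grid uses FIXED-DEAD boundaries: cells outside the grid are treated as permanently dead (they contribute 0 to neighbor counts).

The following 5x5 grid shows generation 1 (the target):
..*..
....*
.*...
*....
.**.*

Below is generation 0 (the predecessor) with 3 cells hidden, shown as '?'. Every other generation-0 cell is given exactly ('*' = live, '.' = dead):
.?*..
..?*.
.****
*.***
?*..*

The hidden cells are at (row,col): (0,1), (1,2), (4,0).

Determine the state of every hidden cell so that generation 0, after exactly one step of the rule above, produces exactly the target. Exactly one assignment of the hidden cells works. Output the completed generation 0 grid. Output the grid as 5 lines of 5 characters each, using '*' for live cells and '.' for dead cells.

Hidden generation-0 cells (in order): (0,1), (1,2), (4,0).
A hidden cell only influences target cells in its own 3x3 neighborhood. Try each of the 2^3 = 8 assignments, step the completed generation 0 forward once under B3/S23, and compare with the target:
  (0,1)=. (1,2)=. (4,0)=. -> step gives (0,2)='.' but target has '*' -> reject
  (0,1)=. (1,2)=. (4,0)=* -> step gives (0,2)='.' but target has '*' -> reject
  (0,1)=. (1,2)=* (4,0)=. -> step gives (0,3)='*' but target has '.' -> reject
  (0,1)=. (1,2)=* (4,0)=* -> step gives (0,3)='*' but target has '.' -> reject
  (0,1)=* (1,2)=. (4,0)=. -> step reproduces the target at every cell -> ACCEPT
  (0,1)=* (1,2)=. (4,0)=* -> step gives (4,0)='*' but target has '.' -> reject
  (0,1)=* (1,2)=* (4,0)=. -> step gives (0,1)='*' but target has '.' -> reject
  (0,1)=* (1,2)=* (4,0)=* -> step gives (0,1)='*' but target has '.' -> reject
Unique solution: (0,1)=live, (1,2)=dead, (4,0)=dead.
Check: live-neighbor counts of every cell in the completed generation 0:
11221
24643
23564
25564
22342
Applying B3/S23 to generation 0 with these counts gives:
..*..
....*
.*...
*....
.**.*
which matches the target exactly.

Answer: .**..
...*.
.****
*.***
.*..*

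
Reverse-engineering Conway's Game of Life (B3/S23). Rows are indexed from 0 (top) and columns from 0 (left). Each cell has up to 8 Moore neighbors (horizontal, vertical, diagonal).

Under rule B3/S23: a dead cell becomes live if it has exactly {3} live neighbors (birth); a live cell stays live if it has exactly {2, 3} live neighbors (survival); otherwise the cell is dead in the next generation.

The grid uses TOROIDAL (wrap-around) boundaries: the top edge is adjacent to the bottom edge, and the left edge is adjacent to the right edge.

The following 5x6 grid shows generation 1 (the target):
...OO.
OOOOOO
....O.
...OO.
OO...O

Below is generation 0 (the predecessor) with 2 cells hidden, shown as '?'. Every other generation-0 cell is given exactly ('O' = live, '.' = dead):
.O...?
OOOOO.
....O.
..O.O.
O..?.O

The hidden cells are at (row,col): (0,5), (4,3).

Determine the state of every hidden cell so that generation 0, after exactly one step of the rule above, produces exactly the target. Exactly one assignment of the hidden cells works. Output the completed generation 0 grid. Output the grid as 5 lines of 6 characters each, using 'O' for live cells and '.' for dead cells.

Hidden generation-0 cells (in order): (0,5), (4,3).
A hidden cell only influences target cells in its own 3x3 neighborhood. Try each of the 2^2 = 4 assignments, step the completed generation 0 forward once under B3/S23, and compare with the target:
  (0,5)=. (4,3)=. -> step reproduces the target at every cell -> ACCEPT
  (0,5)=. (4,3)=O -> step gives (0,3)='.' but target has 'O' -> reject
  (0,5)=O (4,3)=. -> step gives (0,4)='.' but target has 'O' -> reject
  (0,5)=O (4,3)=O -> step gives (0,3)='.' but target has 'O' -> reject
Unique solution: (0,5)=dead, (4,3)=dead.
Check: live-neighbor counts of every cell in the completed generation 0:
544334
233323
244634
220324
232222
Applying B3/S23 to generation 0 with these counts gives:
...OO.
OOOOOO
....O.
...OO.
OO...O
which matches the target exactly.

Answer: .O....
OOOOO.
....O.
..O.O.
O....O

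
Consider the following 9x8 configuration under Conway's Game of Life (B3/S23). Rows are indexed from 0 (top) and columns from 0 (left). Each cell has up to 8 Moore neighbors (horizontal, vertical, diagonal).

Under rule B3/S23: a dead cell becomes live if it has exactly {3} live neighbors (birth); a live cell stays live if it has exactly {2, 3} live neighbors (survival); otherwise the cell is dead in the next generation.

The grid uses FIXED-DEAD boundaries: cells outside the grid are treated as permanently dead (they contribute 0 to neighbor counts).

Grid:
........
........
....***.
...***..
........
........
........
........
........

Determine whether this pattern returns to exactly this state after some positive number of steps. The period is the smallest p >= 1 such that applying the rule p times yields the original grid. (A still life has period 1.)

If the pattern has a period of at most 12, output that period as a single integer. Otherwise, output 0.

Answer: 2

Derivation:
Simulating and comparing each generation to the original:
Gen 0 (original, given above): 6 live cells
Gen 1: 6 live cells, differs from original
Gen 2: 6 live cells, MATCHES original -> period = 2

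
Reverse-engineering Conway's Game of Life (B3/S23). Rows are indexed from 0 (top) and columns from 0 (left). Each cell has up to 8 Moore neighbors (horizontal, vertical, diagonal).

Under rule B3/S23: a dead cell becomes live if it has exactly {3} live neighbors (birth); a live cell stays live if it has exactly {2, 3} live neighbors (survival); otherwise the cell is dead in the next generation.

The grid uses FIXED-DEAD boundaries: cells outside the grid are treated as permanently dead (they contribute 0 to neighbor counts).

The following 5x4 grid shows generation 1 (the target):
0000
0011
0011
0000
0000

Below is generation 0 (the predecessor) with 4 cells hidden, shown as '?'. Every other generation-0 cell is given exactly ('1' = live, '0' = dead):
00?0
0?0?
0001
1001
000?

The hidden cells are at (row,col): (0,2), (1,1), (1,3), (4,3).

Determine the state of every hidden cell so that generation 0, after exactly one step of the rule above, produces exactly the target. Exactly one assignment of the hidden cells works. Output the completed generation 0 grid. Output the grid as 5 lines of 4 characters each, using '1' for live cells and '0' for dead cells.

Hidden generation-0 cells (in order): (0,2), (1,1), (1,3), (4,3).
A hidden cell only influences target cells in its own 3x3 neighborhood. Try each of the 2^4 = 16 assignments, step the completed generation 0 forward once under B3/S23, and compare with the target:
  (0,2)=0 (1,1)=0 (1,3)=0 (4,3)=0 -> step gives (1,2)='0' but target has '1' -> reject
  (0,2)=0 (1,1)=0 (1,3)=0 (4,3)=1 -> step gives (1,2)='0' but target has '1' -> reject
  (0,2)=0 (1,1)=0 (1,3)=1 (4,3)=0 -> step gives (1,2)='0' but target has '1' -> reject
  (0,2)=0 (1,1)=0 (1,3)=1 (4,3)=1 -> step gives (1,2)='0' but target has '1' -> reject
  (0,2)=0 (1,1)=1 (1,3)=0 (4,3)=0 -> step gives (1,2)='0' but target has '1' -> reject
  (0,2)=0 (1,1)=1 (1,3)=0 (4,3)=1 -> step gives (1,2)='0' but target has '1' -> reject
  (0,2)=0 (1,1)=1 (1,3)=1 (4,3)=0 -> step gives (1,3)='0' but target has '1' -> reject
  (0,2)=0 (1,1)=1 (1,3)=1 (4,3)=1 -> step gives (1,3)='0' but target has '1' -> reject
  (0,2)=1 (1,1)=0 (1,3)=0 (4,3)=0 -> step gives (1,2)='0' but target has '1' -> reject
  (0,2)=1 (1,1)=0 (1,3)=0 (4,3)=1 -> step gives (1,2)='0' but target has '1' -> reject
  (0,2)=1 (1,1)=0 (1,3)=1 (4,3)=0 -> step reproduces the target at every cell -> ACCEPT
  (0,2)=1 (1,1)=0 (1,3)=1 (4,3)=1 -> step gives (3,2)='1' but target has '0' -> reject
  (0,2)=1 (1,1)=1 (1,3)=0 (4,3)=0 -> step gives (1,3)='0' but target has '1' -> reject
  (0,2)=1 (1,1)=1 (1,3)=0 (4,3)=1 -> step gives (1,3)='0' but target has '1' -> reject
  (0,2)=1 (1,1)=1 (1,3)=1 (4,3)=0 -> step gives (0,2)='1' but target has '0' -> reject
  (0,2)=1 (1,1)=1 (1,3)=1 (4,3)=1 -> step gives (0,2)='1' but target has '0' -> reject
Unique solution: (0,2)=live, (1,1)=dead, (1,3)=live, (4,3)=dead.
Check: live-neighbor counts of every cell in the completed generation 0:
0112
0132
1132
0121
1111
Applying B3/S23 to generation 0 with these counts gives:
0000
0011
0011
0000
0000
which matches the target exactly.

Answer: 0010
0001
0001
1001
0000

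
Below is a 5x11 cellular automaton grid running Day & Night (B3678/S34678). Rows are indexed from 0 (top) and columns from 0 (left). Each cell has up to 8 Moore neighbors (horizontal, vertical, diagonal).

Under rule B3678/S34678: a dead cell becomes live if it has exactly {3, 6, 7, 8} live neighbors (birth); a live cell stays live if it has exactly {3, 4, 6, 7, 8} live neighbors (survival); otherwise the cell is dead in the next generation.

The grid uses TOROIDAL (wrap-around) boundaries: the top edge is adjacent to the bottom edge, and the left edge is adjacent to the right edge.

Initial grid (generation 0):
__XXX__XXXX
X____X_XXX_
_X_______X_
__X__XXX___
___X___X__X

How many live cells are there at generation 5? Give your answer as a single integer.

Answer: 27

Derivation:
Simulating step by step:
Generation 0 (given above): 21 live cells
Generation 1: 20 live cells
X__XX__XX_X
_XXXX_XXX__
_____X____X
______X_X__
___X_X_X___
Generation 2: 22 live cells
_X______XX_
__XXX_XXX_X
__XXXX__XX_
____XXXX___
_______X_X_
Generation 3: 25 live cells
__XX__X__XX
_XX_X__X_X_
__XXXXXXXX_
____XXXX_X_
_____X_X___
Generation 4: 29 live cells
_XXXXXXX___
_X_XX__XXX_
_XX__XX_XXX
_____XX_X__
___X_XXX_XX
Generation 5: 27 live cells
X___X_X_X_X
_XX__XX__XX
X_XX_XXX___
X_X___XXXX_
___XXXX____
Population at generation 5: 27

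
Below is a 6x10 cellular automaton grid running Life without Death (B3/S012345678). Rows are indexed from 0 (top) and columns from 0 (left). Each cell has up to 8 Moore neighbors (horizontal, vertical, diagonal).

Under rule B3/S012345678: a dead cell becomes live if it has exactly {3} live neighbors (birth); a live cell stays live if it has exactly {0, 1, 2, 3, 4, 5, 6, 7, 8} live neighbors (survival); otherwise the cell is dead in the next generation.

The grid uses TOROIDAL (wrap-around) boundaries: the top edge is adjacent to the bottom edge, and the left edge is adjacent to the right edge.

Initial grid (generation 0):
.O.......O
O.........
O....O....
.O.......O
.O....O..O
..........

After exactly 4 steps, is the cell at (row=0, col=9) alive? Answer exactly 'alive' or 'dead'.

Answer: alive

Derivation:
Simulating step by step:
Generation 0 (given above): 10 live cells
Generation 1: 15 live cells
OO.......O
OO.......O
OO...O...O
.O.......O
.O....O..O
..........
Generation 2: 23 live cells
OO.......O
OOO.....OO
OOO..O..OO
.OO.....OO
.O....O..O
.O.......O
Generation 3: 28 live cells
OO.......O
OOO.....OO
OOOO.O.OOO
.OO....OOO
.O....O..O
.OO.....OO
Generation 4: 32 live cells
OO.......O
OOOO...OOO
OOOO.OOOOO
.OOO...OOO
.O....O..O
.OO.....OO

Cell (0,9) at generation 4: 1 -> alive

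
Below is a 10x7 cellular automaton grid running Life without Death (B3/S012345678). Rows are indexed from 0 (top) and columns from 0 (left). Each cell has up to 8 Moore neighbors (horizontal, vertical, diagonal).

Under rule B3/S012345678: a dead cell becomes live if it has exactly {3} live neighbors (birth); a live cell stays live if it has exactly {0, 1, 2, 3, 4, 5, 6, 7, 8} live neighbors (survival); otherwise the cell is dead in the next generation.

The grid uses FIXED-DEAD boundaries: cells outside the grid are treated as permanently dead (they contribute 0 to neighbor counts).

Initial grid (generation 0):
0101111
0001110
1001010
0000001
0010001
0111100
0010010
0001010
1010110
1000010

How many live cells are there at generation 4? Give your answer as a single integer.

Simulating step by step:
Generation 0 (given above): 28 live cells
Generation 1: 43 live cells
0111111
0001110
1001011
0000011
0110011
0111110
0110010
0111011
1111111
1100110
Generation 2: 49 live cells
0111111
0101110
1001011
0110011
0110011
1111110
1110010
0111011
1111111
1100111
Generation 3: 52 live cells
0111111
1101110
1001011
1111011
0110011
1111110
1110010
0111011
1111111
1100111
Generation 4: 53 live cells
1111111
1101110
1001011
1111011
0110011
1111110
1110010
0111011
1111111
1100111
Population at generation 4: 53

Answer: 53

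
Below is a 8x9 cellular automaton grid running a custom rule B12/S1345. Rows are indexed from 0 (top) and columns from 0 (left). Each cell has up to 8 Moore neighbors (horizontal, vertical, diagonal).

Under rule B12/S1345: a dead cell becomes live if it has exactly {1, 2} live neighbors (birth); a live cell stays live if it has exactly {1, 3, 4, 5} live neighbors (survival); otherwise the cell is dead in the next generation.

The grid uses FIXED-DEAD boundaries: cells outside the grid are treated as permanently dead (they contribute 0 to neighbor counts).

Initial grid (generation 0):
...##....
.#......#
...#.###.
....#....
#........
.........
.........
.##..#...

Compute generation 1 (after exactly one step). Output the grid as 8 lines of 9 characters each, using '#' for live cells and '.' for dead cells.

Simulating step by step:
Generation 0 (given above): 13 live cells
Generation 1: 40 live cells
(generation 1 grid is the final answer)

Answer: ######.##
#.......#
####....#
####...##
.#.###...
##.......
#######..
#####.#..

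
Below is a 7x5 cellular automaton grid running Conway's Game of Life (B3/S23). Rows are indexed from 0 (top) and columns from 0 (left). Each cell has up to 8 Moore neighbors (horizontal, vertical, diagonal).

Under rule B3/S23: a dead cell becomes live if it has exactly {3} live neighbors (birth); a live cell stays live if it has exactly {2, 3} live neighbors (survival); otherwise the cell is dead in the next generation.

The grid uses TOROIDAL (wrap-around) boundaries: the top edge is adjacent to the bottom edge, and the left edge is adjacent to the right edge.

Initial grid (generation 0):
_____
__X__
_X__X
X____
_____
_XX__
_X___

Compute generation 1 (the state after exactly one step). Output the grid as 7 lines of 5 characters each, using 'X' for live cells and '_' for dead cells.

Answer: _____
_____
XX___
X____
_X___
_XX__
_XX__

Derivation:
Simulating step by step:
Generation 0 (given above): 7 live cells
Generation 1: 8 live cells
(generation 1 grid is the final answer)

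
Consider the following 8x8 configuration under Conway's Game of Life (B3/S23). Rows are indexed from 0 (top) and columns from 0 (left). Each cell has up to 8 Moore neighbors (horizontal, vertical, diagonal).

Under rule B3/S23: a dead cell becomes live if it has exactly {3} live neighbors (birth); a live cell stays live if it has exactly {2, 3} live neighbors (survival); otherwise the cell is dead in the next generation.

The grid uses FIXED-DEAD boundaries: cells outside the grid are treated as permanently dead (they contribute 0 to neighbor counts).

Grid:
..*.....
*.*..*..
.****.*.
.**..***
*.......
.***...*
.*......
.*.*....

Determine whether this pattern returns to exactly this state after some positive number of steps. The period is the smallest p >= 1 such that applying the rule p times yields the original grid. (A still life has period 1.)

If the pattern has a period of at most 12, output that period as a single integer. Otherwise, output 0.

Simulating and comparing each generation to the original:
Gen 0 (original, given above): 22 live cells
Gen 1: 21 live cells, differs from original
Gen 2: 21 live cells, differs from original
Gen 3: 14 live cells, differs from original
Gen 4: 19 live cells, differs from original
Gen 5: 13 live cells, differs from original
Gen 6: 9 live cells, differs from original
Gen 7: 9 live cells, differs from original
Gen 8: 13 live cells, differs from original
Gen 9: 8 live cells, differs from original
Gen 10: 7 live cells, differs from original
Gen 11: 6 live cells, differs from original
Gen 12: 5 live cells, differs from original
No period found within 12 steps.

Answer: 0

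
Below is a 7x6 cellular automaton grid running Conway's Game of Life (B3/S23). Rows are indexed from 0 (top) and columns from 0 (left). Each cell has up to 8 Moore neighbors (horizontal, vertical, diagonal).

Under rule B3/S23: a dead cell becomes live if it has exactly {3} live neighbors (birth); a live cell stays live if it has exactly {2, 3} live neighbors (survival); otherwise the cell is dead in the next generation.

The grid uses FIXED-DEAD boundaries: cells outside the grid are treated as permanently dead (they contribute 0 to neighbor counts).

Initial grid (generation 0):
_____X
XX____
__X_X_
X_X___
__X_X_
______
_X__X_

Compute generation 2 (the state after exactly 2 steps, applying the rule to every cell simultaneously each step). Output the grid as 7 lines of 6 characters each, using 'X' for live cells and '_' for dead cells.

Simulating step by step:
Generation 0 (given above): 11 live cells
Generation 1: 8 live cells
______
_X____
X_XX__
__X___
_X_X__
___X__
______
Generation 2: 6 live cells
(generation 2 grid is the final answer)

Answer: ______
_XX___
__XX__
______
___X__
__X___
______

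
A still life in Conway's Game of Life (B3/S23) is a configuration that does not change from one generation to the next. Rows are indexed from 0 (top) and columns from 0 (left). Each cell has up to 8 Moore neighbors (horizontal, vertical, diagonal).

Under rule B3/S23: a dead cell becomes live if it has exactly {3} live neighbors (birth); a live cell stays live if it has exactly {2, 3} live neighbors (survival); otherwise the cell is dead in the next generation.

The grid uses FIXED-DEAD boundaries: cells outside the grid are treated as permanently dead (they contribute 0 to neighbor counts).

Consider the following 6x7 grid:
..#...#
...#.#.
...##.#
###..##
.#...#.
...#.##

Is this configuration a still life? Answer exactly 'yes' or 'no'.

Compute generation 1 and compare to generation 0 (given above):
Generation 1:
.......
..##.##
.#.#..#
####..#
##.....
....###
Cell (0,2) differs: gen0=1 vs gen1=0 -> NOT a still life.

Answer: no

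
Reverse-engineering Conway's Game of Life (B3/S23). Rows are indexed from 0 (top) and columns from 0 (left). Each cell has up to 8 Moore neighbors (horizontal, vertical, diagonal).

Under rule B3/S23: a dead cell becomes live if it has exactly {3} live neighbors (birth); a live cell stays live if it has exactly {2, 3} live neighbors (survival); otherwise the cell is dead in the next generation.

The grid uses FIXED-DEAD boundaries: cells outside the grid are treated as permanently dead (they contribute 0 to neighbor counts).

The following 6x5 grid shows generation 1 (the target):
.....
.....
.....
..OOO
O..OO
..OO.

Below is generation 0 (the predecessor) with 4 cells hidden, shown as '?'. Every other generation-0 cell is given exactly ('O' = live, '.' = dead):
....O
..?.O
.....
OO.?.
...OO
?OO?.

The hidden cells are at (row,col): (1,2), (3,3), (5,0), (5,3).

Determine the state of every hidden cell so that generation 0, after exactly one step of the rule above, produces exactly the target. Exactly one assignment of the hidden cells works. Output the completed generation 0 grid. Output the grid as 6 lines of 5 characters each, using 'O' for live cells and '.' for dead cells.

Hidden generation-0 cells (in order): (1,2), (3,3), (5,0), (5,3).
A hidden cell only influences target cells in its own 3x3 neighborhood. Try each of the 2^4 = 16 assignments, step the completed generation 0 forward once under B3/S23, and compare with the target:
  (1,2)=. (3,3)=. (5,0)=. (5,3)=. -> step gives (3,2)='.' but target has 'O' -> reject
  (1,2)=. (3,3)=. (5,0)=. (5,3)=O -> step gives (3,2)='.' but target has 'O' -> reject
  (1,2)=. (3,3)=. (5,0)=O (5,3)=. -> step gives (3,2)='.' but target has 'O' -> reject
  (1,2)=. (3,3)=. (5,0)=O (5,3)=O -> step gives (3,2)='.' but target has 'O' -> reject
  (1,2)=. (3,3)=O (5,0)=. (5,3)=. -> step reproduces the target at every cell -> ACCEPT
  (1,2)=. (3,3)=O (5,0)=. (5,3)=O -> step gives (4,3)='.' but target has 'O' -> reject
  (1,2)=. (3,3)=O (5,0)=O (5,3)=. -> step gives (4,0)='.' but target has 'O' -> reject
  (1,2)=. (3,3)=O (5,0)=O (5,3)=O -> step gives (4,0)='.' but target has 'O' -> reject
  (1,2)=O (3,3)=. (5,0)=. (5,3)=. -> step gives (0,3)='O' but target has '.' -> reject
  (1,2)=O (3,3)=. (5,0)=. (5,3)=O -> step gives (0,3)='O' but target has '.' -> reject
  (1,2)=O (3,3)=. (5,0)=O (5,3)=. -> step gives (0,3)='O' but target has '.' -> reject
  (1,2)=O (3,3)=. (5,0)=O (5,3)=O -> step gives (0,3)='O' but target has '.' -> reject
  (1,2)=O (3,3)=O (5,0)=. (5,3)=. -> step gives (0,3)='O' but target has '.' -> reject
  (1,2)=O (3,3)=O (5,0)=. (5,3)=O -> step gives (0,3)='O' but target has '.' -> reject
  (1,2)=O (3,3)=O (5,0)=O (5,3)=. -> step gives (0,3)='O' but target has '.' -> reject
  (1,2)=O (3,3)=O (5,0)=O (5,3)=O -> step gives (0,3)='O' but target has '.' -> reject
Unique solution: (1,2)=dead, (3,3)=live, (5,0)=dead, (5,3)=dead.
Check: live-neighbor counts of every cell in the completed generation 0:
00021
00021
22222
11323
34532
11232
Applying B3/S23 to generation 0 with these counts gives:
.....
.....
.....
..OOO
O..OO
..OO.
which matches the target exactly.

Answer: ....O
....O
.....
OO.O.
...OO
.OO..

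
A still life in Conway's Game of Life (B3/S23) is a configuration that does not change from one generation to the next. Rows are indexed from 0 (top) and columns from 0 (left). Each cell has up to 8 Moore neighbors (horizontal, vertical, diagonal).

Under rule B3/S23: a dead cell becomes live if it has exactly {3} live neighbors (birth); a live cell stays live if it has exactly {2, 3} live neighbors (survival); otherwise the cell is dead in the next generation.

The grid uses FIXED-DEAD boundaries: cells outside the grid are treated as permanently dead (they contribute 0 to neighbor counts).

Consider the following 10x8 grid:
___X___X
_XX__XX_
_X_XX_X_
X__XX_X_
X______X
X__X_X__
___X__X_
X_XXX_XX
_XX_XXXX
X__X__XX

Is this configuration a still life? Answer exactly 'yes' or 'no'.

Compute generation 1 and compare to generation 0 (given above):
Generation 1:
__X___X_
_X___XXX
XX____XX
XXXXX_XX
XX_X_XX_
____X_X_
_X____XX
________
X_______
_XXXX__X
Cell (0,2) differs: gen0=0 vs gen1=1 -> NOT a still life.

Answer: no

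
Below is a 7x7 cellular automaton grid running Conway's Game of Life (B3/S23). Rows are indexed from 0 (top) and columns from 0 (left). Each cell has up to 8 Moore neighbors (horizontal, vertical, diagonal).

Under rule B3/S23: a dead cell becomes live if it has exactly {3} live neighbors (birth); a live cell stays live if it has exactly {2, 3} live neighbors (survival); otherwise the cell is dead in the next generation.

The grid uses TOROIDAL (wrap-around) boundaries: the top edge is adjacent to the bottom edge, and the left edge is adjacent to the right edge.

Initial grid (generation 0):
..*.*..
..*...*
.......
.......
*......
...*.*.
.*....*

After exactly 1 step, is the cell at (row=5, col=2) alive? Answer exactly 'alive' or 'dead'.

Simulating step by step:
Generation 0 (given above): 9 live cells
Generation 1: 12 live cells
****.*.
...*...
.......
.......
.......
*.....*
..****.

Cell (5,2) at generation 1: 0 -> dead

Answer: dead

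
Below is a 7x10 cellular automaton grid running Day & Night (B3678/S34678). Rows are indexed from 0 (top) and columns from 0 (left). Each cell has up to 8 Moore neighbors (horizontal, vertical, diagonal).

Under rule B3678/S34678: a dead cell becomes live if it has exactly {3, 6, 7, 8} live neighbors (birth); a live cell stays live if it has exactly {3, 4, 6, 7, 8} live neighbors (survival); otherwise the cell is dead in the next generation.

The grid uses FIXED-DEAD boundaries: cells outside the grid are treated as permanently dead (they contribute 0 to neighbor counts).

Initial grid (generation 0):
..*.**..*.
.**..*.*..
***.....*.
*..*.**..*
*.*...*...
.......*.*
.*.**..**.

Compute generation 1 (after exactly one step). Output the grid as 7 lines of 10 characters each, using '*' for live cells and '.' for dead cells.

Answer: .*.*..*...
*.*.*.*.*.
*.****.*..
**.....*..
.*...****.
.***..**..
........*.

Derivation:
Simulating step by step:
Generation 0 (given above): 27 live cells
Generation 1: 28 live cells
(generation 1 grid is the final answer)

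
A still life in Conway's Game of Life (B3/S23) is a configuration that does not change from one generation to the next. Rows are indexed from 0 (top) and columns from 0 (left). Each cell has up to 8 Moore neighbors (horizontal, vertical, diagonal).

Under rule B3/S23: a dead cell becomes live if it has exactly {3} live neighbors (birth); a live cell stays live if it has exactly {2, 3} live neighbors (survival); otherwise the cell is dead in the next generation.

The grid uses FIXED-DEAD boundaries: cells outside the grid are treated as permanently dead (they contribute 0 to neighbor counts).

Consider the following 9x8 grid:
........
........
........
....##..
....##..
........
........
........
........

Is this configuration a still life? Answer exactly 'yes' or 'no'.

Answer: yes

Derivation:
Compute generation 1 and compare to generation 0 (given above):
Generation 1:
........
........
........
....##..
....##..
........
........
........
........
The grids are IDENTICAL -> still life.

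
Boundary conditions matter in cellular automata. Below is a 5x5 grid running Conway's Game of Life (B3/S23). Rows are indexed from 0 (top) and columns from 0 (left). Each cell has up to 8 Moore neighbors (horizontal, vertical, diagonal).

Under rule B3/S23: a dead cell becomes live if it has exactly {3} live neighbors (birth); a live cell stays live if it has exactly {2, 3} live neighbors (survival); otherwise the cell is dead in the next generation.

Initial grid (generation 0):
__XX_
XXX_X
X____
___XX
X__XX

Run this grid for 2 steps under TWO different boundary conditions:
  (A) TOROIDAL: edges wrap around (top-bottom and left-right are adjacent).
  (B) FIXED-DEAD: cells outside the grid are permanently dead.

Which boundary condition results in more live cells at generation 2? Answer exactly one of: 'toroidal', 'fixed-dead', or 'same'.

Under TOROIDAL boundary, generation 2:
XX__X
_X_X_
_XX_X
_____
_____
Population = 8

Under FIXED-DEAD boundary, generation 2:
_XXX_
__X__
__X_X
__X__
___XX
Population = 9

Comparison: toroidal=8, fixed-dead=9 -> fixed-dead

Answer: fixed-dead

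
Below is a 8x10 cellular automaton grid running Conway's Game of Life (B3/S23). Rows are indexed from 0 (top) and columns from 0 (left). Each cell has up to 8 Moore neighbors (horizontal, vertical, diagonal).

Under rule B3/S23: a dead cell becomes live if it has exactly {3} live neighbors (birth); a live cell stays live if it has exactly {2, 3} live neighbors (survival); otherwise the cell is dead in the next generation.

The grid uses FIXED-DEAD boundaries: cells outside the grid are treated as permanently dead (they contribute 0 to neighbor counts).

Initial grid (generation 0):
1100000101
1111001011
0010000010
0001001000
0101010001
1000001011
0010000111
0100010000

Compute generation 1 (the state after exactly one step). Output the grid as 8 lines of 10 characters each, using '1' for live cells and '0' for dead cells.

Answer: 1000000101
1001000001
0000000011
0001100000
0010111111
0110001000
0100001101
0000000010

Derivation:
Simulating step by step:
Generation 0 (given above): 29 live cells
Generation 1: 25 live cells
(generation 1 grid is the final answer)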